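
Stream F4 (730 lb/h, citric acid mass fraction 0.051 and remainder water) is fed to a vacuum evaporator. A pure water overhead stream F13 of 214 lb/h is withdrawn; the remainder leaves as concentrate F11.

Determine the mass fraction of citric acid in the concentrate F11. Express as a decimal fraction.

0.072

citric acid is not removed: 730×0.051 = 37.23 lb/h of citric acid enters F11.
Concentrate = 730 − 214 = 516 lb/h.
Mass fraction = 37.23/516 = 0.072.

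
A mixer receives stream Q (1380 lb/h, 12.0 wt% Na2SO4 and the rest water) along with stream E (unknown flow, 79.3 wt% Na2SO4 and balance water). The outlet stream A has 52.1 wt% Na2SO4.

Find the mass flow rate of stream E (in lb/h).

2034 lb/h

Let E be the unknown flow. Total out = 1380 + E.
Na2SO4 balance: 165.6 + 0.793·E = 0.521·(1380 + E)
(0.793 − 0.521)·E = 0.521×1380 − 165.6 = 553.38
E = 553.38 / 0.272 = 2034.5 lb/h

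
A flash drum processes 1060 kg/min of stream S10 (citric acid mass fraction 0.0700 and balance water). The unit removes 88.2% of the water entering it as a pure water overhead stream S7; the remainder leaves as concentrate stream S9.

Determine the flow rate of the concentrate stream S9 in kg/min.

water entering = 1060×0.930 = 985.8 kg/min; overhead removed = 0.882×985.8 = 869.48 kg/min.
Concentrate = 1060 − 869.48 = 190.52 kg/min.

190.5 kg/min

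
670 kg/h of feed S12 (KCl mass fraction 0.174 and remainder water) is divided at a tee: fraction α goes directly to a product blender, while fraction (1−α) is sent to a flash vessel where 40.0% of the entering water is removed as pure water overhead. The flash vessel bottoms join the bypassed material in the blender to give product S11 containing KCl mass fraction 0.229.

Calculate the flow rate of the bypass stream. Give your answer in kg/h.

183 kg/h

All 670×0.174 = 116.58 kg/h of KCl reaches S11, so S11 = 116.58/0.229 = 509.08 kg/h and vapour = 160.92 kg/h.
The evaporator receives (1−α)·670 of feed at 0.826 water and removes 0.400 of that water:
0.400×0.826×(1−α)×670 = 160.92
(1−α) = 160.92/221.37 = 0.7269;  α = 0.2731.
Bypass flow = 0.2731×670 = 182.96 kg/h.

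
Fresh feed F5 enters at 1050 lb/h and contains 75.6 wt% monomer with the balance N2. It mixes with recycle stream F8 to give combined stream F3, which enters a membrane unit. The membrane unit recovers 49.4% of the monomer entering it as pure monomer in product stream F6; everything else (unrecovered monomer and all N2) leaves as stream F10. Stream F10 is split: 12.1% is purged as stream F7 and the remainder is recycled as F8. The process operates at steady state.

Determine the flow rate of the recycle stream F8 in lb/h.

2497 lb/h

N2 enters only via F5 and leaves only via the purge: 1050×0.244 = 0.121×(N2 in F10), and the membrane unit passes all N2, so N2 in F3 = N2 in F10 = 2117.4 lb/h.
monomer in F3: m_A = 1050×0.756 + (1−0.121)·(1−0.494)·m_A, so m_A = 793.8/0.5552 = 1429.7 lb/h.
F10 = (1−0.494)×1429.7 + 2117.4 = 2840.8 lb/h.
Recycle F8 = (1−0.121)×2840.8 = 2497 lb/h.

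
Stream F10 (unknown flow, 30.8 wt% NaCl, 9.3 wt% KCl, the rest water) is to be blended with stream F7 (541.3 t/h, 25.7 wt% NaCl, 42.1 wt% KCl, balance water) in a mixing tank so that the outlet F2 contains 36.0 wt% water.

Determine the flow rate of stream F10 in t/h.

Let F10 be the unknown flow. Total out = 541.3 + F10.
water balance: 174.3 + 0.599·F10 = 0.360·(541.3 + F10)
(0.599 − 0.360)·F10 = 0.360×541.3 − 174.3 = 20.569
F10 = 20.569 / 0.239 = 86.064 t/h

86.06 t/h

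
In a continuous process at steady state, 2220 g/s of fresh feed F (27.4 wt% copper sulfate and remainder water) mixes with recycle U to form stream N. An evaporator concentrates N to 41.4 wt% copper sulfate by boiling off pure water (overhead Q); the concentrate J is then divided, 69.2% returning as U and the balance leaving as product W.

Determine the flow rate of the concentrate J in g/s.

4770 g/s

Overall copper sulfate balance (none leaves overhead): copper sulfate in fresh feed = copper sulfate in product, i.e. 2220×0.274 = (1−0.692)·J·0.414.
J = 608.28/(0.414×0.308) = 4770.4 g/s.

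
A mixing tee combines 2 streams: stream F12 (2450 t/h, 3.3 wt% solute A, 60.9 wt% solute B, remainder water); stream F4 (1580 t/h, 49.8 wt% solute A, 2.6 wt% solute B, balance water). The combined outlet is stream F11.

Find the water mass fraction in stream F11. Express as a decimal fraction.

0.404

Total flow out = 2450 + 1580 = 4030 t/h.
water in = 2450×0.358 + 1580×0.476 = 1629.2 t/h.
water mass fraction in F11 = 1629.2/4030 = 0.404.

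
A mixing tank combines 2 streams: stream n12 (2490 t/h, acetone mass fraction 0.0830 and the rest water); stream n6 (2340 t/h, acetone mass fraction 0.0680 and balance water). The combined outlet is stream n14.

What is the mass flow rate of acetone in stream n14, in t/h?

365.8 t/h

acetone out = acetone in = 2490×0.083 + 2340×0.068 = 365.79 t/h.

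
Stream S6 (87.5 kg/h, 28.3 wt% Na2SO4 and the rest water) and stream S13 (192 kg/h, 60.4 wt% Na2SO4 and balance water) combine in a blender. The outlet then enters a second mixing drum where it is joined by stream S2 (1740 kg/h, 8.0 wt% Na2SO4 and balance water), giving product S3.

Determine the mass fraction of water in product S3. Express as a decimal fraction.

0.861

Overall, product flow = 2019.5 kg/h.
water in = 87.5×0.717 + 192×0.396 + 1740×0.920 = 1739.6 kg/h.
water fraction in S3 = 0.861.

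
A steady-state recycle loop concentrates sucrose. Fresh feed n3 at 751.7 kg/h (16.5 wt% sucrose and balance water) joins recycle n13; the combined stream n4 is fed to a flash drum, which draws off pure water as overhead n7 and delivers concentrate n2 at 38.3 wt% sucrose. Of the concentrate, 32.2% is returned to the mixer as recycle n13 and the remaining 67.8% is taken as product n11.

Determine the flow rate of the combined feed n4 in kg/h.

Overall sucrose balance (none leaves overhead): sucrose in fresh feed = sucrose in product, i.e. 751.7×0.165 = (1−0.322)·n2·0.383.
n2 = 124.03/(0.383×0.678) = 477.64 kg/h.
Recycle n13 = 0.322×477.64 = 153.8 kg/h.
Combined feed n4 = 751.7 + 153.8 = 905.5 kg/h.

905.5 kg/h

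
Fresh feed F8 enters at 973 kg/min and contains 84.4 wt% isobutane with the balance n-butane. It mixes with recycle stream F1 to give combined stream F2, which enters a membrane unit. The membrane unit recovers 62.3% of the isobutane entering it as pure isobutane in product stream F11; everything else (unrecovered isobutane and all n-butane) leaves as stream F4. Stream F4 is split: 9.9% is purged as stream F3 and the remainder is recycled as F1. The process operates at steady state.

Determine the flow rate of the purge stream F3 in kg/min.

198.2 kg/min

n-butane enters only via F8 and leaves only via the purge: 973×0.156 = 0.099×(n-butane in F4), and the membrane unit passes all n-butane, so n-butane in F2 = n-butane in F4 = 1533.2 kg/min.
isobutane in F2: m_A = 973×0.844 + (1−0.099)·(1−0.623)·m_A, so m_A = 821.21/0.6603 = 1243.7 kg/min.
F4 = (1−0.623)×1243.7 + 1533.2 = 2002.1 kg/min.
Purge F3 = 0.099×2002.1 = 198.2 kg/min.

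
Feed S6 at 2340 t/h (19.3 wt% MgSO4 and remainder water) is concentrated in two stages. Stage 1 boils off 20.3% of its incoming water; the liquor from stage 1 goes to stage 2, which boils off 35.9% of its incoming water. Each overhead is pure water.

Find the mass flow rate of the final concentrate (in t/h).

water in feed = 2340×0.807 = 1888.4 t/h.
After stage 1: water left = (1−0.203)×1888.4 = 1505; stream total = 1956.7 t/h.
After stage 2: water left = (1−0.359)×1505 = 964.73; final concentrate = 1416.3 t/h.

1416 t/h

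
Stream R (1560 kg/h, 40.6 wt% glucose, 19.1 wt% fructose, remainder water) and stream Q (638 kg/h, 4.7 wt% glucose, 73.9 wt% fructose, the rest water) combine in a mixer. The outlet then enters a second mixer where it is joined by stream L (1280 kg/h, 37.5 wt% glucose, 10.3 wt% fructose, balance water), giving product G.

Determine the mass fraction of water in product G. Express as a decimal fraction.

0.412

Overall, product flow = 3478 kg/h.
water in = 1560×0.403 + 638×0.214 + 1280×0.522 = 1433.4 kg/h.
water fraction in G = 0.412.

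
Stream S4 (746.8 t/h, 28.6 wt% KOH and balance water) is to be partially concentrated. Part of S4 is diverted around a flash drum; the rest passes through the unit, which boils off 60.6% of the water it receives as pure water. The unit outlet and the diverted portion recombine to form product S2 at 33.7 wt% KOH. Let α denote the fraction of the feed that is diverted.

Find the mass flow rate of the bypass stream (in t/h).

485.6 t/h

All 746.8×0.286 = 213.58 t/h of KOH reaches S2, so S2 = 213.58/0.337 = 633.78 t/h and vapour = 113.02 t/h.
The evaporator receives (1−α)·746.8 of feed at 0.714 water and removes 0.606 of that water:
0.606×0.714×(1−α)×746.8 = 113.02
(1−α) = 113.02/323.13 = 0.3498;  α = 0.6502.
Bypass flow = 0.6502×746.8 = 485.6 t/h.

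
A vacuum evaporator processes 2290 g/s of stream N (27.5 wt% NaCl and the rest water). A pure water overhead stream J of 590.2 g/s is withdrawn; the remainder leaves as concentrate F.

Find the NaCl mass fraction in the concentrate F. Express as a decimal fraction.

0.370

NaCl is not removed: 2290×0.275 = 629.75 g/s of NaCl enters F.
Concentrate = 2290 − 590.2 = 1699.8 g/s.
Mass fraction = 629.75/1699.8 = 0.370.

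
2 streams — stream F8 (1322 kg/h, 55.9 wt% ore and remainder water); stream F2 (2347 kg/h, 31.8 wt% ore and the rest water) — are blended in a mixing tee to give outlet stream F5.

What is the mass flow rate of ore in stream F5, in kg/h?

1485 kg/h

ore out = ore in = 1322×0.559 + 2347×0.318 = 1485.3 kg/h.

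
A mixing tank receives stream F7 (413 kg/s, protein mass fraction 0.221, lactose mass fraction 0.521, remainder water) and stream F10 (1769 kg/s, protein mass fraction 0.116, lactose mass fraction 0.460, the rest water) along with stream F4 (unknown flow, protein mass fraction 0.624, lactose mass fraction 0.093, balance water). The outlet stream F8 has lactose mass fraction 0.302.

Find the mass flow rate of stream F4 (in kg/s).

1770 kg/s

Let F4 be the unknown flow. Total out = 2182 + F4.
lactose balance: 1028.9 + 0.093·F4 = 0.302·(2182 + F4)
(0.093 − 0.302)·F4 = 0.302×2182 − 1028.9 = -369.95
F4 = -369.95 / -0.209 = 1770.1 kg/s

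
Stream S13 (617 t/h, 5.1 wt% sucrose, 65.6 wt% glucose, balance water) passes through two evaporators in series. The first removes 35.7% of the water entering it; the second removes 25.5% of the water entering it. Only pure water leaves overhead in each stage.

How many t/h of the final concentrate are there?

water in feed = 617×0.293 = 180.78 t/h.
After stage 1: water left = (1−0.357)×180.78 = 116.24; stream total = 552.46 t/h.
After stage 2: water left = (1−0.255)×116.24 = 86.6; final concentrate = 522.82 t/h.

522.8 t/h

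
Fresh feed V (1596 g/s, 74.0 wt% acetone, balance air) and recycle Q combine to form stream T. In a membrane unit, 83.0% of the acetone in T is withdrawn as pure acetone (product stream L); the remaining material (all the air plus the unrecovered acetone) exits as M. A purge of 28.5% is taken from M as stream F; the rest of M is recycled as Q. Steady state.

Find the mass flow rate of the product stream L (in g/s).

1116 g/s

acetone in T: m_A = 1596×0.740 + (1−0.285)·(1−0.830)·m_A, so m_A = 1181/0.8784 = 1344.5 g/s.
Product L = 0.830×1344.5 = 1115.9 g/s.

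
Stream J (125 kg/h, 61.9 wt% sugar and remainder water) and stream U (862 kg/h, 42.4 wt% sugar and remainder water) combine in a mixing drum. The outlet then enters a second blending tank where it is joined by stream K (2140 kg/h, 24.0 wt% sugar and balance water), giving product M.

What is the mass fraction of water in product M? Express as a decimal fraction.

Overall, product flow = 3127 kg/h.
water in = 125×0.381 + 862×0.576 + 2140×0.760 = 2170.5 kg/h.
water fraction in M = 0.694.

0.694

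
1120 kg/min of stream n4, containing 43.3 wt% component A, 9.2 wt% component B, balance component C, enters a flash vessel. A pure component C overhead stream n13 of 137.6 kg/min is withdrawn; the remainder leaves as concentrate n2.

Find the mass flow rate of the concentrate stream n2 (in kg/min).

Concentrate = 1120 − 137.6 = 982.4 kg/min.

982.4 kg/min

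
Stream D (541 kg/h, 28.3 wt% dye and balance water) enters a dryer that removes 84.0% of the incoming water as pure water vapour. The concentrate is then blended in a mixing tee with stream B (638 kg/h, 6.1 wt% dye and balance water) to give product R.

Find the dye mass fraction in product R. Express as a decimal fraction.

0.225

Vapour removed = 0.840×0.717×541 = 325.83 kg/h; concentrate = 215.17 kg/h.
dye reaching the mixer = 153.1 (from concentrate) + 638×0.061 = 192.02 kg/h.
Product flow = 215.17 + 638 = 853.17 kg/h; dye fraction = 0.225.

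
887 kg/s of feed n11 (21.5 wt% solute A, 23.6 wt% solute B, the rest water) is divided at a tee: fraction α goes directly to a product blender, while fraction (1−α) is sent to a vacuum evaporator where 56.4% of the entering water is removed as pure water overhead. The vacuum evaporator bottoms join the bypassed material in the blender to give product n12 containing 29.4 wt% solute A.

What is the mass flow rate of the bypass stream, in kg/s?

117.2 kg/s

All 887×0.215 = 190.7 kg/s of solute A reaches n12, so n12 = 190.7/0.294 = 648.66 kg/s and vapour = 238.34 kg/s.
The evaporator receives (1−α)·887 of feed at 0.549 water and removes 0.564 of that water:
0.564×0.549×(1−α)×887 = 238.34
(1−α) = 238.34/274.65 = 0.8678;  α = 0.1322.
Bypass flow = 0.1322×887 = 117.25 kg/s.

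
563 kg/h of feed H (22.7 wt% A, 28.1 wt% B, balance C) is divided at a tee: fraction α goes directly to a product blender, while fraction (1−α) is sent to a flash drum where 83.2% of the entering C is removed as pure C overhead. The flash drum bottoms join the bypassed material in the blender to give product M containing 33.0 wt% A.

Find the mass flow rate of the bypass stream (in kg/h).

All 563×0.227 = 127.8 kg/h of A reaches M, so M = 127.8/0.330 = 387.28 kg/h and vapour = 175.72 kg/h.
The evaporator receives (1−α)·563 of feed at 0.492 C and removes 0.832 of that C:
0.832×0.492×(1−α)×563 = 175.72
(1−α) = 175.72/230.46 = 0.7625;  α = 0.2375.
Bypass flow = 0.2375×563 = 133.72 kg/h.

133.7 kg/h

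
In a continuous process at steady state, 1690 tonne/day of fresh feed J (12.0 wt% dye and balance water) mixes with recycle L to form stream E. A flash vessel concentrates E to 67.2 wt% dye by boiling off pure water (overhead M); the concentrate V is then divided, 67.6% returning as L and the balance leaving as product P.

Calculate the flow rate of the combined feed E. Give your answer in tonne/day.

2320 tonne/day

Overall dye balance (none leaves overhead): dye in fresh feed = dye in product, i.e. 1690×0.120 = (1−0.676)·V·0.672.
V = 202.8/(0.672×0.324) = 931.44 tonne/day.
Recycle L = 0.676×931.44 = 629.65 tonne/day.
Combined feed E = 1690 + 629.65 = 2319.7 tonne/day.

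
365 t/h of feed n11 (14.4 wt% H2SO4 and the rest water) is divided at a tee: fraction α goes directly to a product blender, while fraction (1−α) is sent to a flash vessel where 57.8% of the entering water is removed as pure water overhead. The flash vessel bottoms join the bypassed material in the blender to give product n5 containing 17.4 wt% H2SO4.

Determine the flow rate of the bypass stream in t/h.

237.8 t/h

All 365×0.144 = 52.56 t/h of H2SO4 reaches n5, so n5 = 52.56/0.174 = 302.07 t/h and vapour = 62.931 t/h.
The evaporator receives (1−α)·365 of feed at 0.856 water and removes 0.578 of that water:
0.578×0.856×(1−α)×365 = 62.931
(1−α) = 62.931/180.59 = 0.3485;  α = 0.6515.
Bypass flow = 0.6515×365 = 237.81 t/h.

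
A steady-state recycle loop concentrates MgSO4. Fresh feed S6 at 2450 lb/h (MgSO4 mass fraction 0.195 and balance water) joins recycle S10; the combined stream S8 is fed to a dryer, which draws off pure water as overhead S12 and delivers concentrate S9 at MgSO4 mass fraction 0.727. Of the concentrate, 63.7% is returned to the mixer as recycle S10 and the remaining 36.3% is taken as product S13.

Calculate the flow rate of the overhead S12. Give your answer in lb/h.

Overall MgSO4 balance (none leaves overhead): MgSO4 in fresh feed = MgSO4 in product, i.e. 2450×0.195 = (1−0.637)·S9·0.727.
S9 = 477.75/(0.727×0.363) = 1810.3 lb/h.
Recycle S10 = 0.637×1810.3 = 1153.2 lb/h.
Combined feed S8 = 2450 + 1153.2 = 3603.2 lb/h.
Overhead S12 = S8 − S9 = 3603.2 − 1810.3 = 1792.8 lb/h.

1793 lb/h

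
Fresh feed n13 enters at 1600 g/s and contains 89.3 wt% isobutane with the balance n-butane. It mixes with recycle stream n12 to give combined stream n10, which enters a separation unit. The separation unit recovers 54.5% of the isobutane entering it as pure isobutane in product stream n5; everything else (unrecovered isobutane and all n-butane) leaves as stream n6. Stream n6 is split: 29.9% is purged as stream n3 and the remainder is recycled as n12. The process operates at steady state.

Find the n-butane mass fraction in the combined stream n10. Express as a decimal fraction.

0.2144

n-butane enters only via n13 and leaves only via the purge: 1600×0.107 = 0.299×(n-butane in n6), and the separation unit passes all n-butane, so n-butane in n10 = n-butane in n6 = 572.58 g/s.
isobutane in n10: m_A = 1600×0.893 + (1−0.299)·(1−0.545)·m_A, so m_A = 1428.8/0.6810 = 2098 g/s.
n10 = 2098 + 572.58 = 2670.5 g/s.
n-butane fraction in n10 = 572.58/2670.5 = 0.2144.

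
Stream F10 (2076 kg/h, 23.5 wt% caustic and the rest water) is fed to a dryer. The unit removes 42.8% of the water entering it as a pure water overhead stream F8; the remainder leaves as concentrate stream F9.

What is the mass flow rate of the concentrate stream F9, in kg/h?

water entering = 2076×0.765 = 1588.1 kg/h; overhead removed = 0.428×1588.1 = 679.72 kg/h.
Concentrate = 2076 − 679.72 = 1396.3 kg/h.

1396 kg/h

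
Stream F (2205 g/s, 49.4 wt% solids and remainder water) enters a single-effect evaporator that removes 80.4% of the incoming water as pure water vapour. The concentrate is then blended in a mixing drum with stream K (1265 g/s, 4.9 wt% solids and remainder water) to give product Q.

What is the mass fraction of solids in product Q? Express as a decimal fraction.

0.447

Vapour removed = 0.804×0.506×2205 = 897.05 g/s; concentrate = 1308 g/s.
solids reaching the mixer = 1089.3 (from concentrate) + 1265×0.049 = 1151.3 g/s.
Product flow = 1308 + 1265 = 2573 g/s; solids fraction = 0.447.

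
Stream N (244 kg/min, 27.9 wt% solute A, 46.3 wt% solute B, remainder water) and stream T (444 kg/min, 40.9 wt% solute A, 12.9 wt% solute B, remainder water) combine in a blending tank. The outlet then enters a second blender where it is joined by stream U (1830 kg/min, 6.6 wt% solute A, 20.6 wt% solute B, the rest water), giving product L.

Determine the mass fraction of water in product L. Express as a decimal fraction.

0.6356

Overall, product flow = 2518 kg/min.
water in = 244×0.258 + 444×0.462 + 1830×0.728 = 1600.3 kg/min.
water fraction in L = 0.6356.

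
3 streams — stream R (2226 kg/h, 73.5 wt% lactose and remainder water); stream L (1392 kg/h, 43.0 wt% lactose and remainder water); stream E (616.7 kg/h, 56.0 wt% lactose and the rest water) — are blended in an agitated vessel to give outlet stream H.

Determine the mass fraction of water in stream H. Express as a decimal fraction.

0.391

Total flow out = 2226 + 1392 + 616.7 = 4234.7 kg/h.
water in = 2226×0.265 + 1392×0.570 + 616.7×0.440 = 1654.7 kg/h.
water mass fraction in H = 1654.7/4234.7 = 0.391.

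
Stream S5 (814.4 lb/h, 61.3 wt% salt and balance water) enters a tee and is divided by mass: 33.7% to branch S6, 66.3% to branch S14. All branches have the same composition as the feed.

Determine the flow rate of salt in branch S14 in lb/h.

Branch S14 total = 0.663×814.4 = 539.95 lb/h.
salt in S14 = 0.613×539.95 = 330.99 lb/h.

331 lb/h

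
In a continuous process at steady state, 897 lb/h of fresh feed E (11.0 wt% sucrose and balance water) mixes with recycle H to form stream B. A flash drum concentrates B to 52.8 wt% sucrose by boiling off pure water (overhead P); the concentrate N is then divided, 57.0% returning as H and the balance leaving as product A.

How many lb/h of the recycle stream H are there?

247.7 lb/h

Overall sucrose balance (none leaves overhead): sucrose in fresh feed = sucrose in product, i.e. 897×0.110 = (1−0.570)·N·0.528.
N = 98.67/(0.528×0.430) = 434.59 lb/h.
Recycle H = 0.570×434.59 = 247.72 lb/h.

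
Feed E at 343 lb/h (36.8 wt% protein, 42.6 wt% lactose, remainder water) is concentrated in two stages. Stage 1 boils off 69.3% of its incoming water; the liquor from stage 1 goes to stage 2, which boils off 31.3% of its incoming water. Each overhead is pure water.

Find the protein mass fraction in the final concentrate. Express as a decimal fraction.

0.439

water in feed = 343×0.206 = 70.658 lb/h.
After stage 1: water left = (1−0.693)×70.658 = 21.692; stream total = 294.03 lb/h.
After stage 2: water left = (1−0.313)×21.692 = 14.902; final concentrate = 287.24 lb/h.
protein fraction = 126.22/287.24 = 0.439.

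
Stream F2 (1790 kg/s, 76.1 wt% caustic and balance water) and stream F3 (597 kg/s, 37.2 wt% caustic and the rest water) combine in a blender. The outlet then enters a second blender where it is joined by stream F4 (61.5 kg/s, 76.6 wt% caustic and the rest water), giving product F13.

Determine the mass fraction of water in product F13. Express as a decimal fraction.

0.334

Overall, product flow = 2448.5 kg/s.
water in = 1790×0.239 + 597×0.628 + 61.5×0.234 = 817.12 kg/s.
water fraction in F13 = 0.334.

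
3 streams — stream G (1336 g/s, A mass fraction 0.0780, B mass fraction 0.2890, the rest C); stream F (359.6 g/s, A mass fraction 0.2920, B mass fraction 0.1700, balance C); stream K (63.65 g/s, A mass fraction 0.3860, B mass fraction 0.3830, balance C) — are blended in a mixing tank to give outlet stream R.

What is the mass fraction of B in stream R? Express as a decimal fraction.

Total flow out = 1336 + 359.6 + 63.65 = 1759.2 g/s.
B in = 1336×0.289 + 359.6×0.170 + 63.65×0.383 = 471.61 g/s.
B mass fraction in R = 471.61/1759.2 = 0.2681.

0.2681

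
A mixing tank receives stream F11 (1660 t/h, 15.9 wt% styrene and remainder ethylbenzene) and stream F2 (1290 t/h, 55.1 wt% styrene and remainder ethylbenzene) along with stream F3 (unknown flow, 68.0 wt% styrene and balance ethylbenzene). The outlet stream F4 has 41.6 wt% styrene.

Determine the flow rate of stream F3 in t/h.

956.3 t/h

Let F3 be the unknown flow. Total out = 2950 + F3.
styrene balance: 974.73 + 0.680·F3 = 0.416·(2950 + F3)
(0.680 − 0.416)·F3 = 0.416×2950 − 974.73 = 252.47
F3 = 252.47 / 0.264 = 956.33 t/h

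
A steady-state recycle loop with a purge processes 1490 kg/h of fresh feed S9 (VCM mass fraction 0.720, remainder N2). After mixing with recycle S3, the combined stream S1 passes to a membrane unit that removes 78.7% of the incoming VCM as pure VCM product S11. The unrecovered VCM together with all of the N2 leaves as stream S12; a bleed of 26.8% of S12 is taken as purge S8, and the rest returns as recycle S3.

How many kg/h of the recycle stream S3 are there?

1338 kg/h

N2 enters only via S9 and leaves only via the purge: 1490×0.280 = 0.268×(N2 in S12), and the membrane unit passes all N2, so N2 in S1 = N2 in S12 = 1556.7 kg/h.
VCM in S1: m_A = 1490×0.720 + (1−0.268)·(1−0.787)·m_A, so m_A = 1072.8/0.8441 = 1271 kg/h.
S12 = (1−0.787)×1271 + 1556.7 = 1827.4 kg/h.
Recycle S3 = (1−0.268)×1827.4 = 1337.7 kg/h.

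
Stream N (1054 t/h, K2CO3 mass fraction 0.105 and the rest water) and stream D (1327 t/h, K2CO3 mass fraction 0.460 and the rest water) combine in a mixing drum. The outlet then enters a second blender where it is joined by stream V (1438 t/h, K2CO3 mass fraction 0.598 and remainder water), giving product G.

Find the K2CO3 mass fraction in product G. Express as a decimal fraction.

Overall, product flow = 3819 t/h.
K2CO3 in = 1054×0.105 + 1327×0.460 + 1438×0.598 = 1581 t/h.
K2CO3 fraction in G = 0.414.

0.414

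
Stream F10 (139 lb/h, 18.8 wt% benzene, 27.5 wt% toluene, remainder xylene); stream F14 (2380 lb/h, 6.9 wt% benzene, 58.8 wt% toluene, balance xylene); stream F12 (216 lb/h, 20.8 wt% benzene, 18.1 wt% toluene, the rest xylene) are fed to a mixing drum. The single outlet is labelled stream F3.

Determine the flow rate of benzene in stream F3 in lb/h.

235.3 lb/h

benzene out = benzene in = 139×0.188 + 2380×0.069 + 216×0.208 = 235.28 lb/h.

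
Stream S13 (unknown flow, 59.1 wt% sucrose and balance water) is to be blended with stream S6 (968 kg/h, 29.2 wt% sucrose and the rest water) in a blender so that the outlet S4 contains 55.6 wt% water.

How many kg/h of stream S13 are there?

Let S13 be the unknown flow. Total out = 968 + S13.
water balance: 685.34 + 0.409·S13 = 0.556·(968 + S13)
(0.409 − 0.556)·S13 = 0.556×968 − 685.34 = -147.14
S13 = -147.14 / -0.147 = 1000.9 kg/h

1001 kg/h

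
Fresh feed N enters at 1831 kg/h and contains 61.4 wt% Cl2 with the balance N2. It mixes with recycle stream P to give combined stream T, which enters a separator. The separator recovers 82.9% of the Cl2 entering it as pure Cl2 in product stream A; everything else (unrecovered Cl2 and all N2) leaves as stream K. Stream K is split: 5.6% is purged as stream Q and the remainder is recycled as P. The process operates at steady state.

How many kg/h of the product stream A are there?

Cl2 in T: m_A = 1831×0.614 + (1−0.056)·(1−0.829)·m_A, so m_A = 1124.2/0.8386 = 1340.6 kg/h.
Product A = 0.829×1340.6 = 1111.4 kg/h.

1111 kg/h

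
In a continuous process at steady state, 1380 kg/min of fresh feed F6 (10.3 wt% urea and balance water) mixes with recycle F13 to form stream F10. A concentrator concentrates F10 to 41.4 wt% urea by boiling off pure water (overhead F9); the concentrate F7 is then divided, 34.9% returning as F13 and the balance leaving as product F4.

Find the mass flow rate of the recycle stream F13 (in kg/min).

184.1 kg/min

Overall urea balance (none leaves overhead): urea in fresh feed = urea in product, i.e. 1380×0.103 = (1−0.349)·F7·0.414.
F7 = 142.14/(0.414×0.651) = 527.39 kg/min.
Recycle F13 = 0.349×527.39 = 184.06 kg/min.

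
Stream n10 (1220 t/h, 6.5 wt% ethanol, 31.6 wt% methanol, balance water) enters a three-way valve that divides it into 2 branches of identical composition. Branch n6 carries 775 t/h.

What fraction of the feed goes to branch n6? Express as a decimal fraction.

0.635

Fraction to n6 = 775/1220 = 0.6352.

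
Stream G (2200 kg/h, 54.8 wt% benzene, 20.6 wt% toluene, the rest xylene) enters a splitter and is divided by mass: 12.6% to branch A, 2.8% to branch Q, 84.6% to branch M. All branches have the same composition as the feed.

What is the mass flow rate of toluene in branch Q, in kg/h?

12.69 kg/h

Branch Q total = 0.028×2200 = 61.6 kg/h.
toluene in Q = 0.206×61.6 = 12.69 kg/h.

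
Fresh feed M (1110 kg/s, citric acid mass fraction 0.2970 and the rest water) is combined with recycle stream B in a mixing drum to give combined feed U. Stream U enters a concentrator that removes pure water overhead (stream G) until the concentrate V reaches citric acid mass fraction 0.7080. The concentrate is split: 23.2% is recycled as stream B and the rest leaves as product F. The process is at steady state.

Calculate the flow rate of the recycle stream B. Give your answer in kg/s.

Overall citric acid balance (none leaves overhead): citric acid in fresh feed = citric acid in product, i.e. 1110×0.297 = (1−0.232)·V·0.708.
V = 329.67/(0.708×0.768) = 606.3 kg/s.
Recycle B = 0.232×606.3 = 140.66 kg/s.

140.7 kg/s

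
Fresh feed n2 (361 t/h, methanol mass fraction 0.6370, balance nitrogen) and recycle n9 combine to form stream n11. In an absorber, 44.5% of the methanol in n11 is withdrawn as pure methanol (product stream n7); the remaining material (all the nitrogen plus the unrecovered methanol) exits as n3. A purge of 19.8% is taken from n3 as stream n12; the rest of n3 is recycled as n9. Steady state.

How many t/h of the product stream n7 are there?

methanol in n11: m_A = 361×0.637 + (1−0.198)·(1−0.445)·m_A, so m_A = 229.96/0.5549 = 414.42 t/h.
Product n7 = 0.445×414.42 = 184.42 t/h.

184.4 t/h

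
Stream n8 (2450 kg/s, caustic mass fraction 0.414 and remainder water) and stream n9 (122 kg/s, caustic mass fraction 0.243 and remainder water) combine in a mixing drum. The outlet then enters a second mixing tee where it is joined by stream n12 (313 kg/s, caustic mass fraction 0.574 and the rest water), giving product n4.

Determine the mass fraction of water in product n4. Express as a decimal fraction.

0.576

Overall, product flow = 2885 kg/s.
water in = 2450×0.586 + 122×0.757 + 313×0.426 = 1661.4 kg/s.
water fraction in n4 = 0.576.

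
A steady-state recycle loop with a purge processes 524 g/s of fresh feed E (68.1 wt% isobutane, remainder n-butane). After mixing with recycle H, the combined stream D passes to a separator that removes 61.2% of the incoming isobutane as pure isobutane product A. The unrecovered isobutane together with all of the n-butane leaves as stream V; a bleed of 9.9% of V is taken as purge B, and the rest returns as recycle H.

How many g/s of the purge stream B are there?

188.2 g/s

n-butane enters only via E and leaves only via the purge: 524×0.319 = 0.099×(n-butane in V), and the separator passes all n-butane, so n-butane in D = n-butane in V = 1688.4 g/s.
isobutane in D: m_A = 524×0.681 + (1−0.099)·(1−0.612)·m_A, so m_A = 356.84/0.6504 = 548.64 g/s.
V = (1−0.612)×548.64 + 1688.4 = 1901.3 g/s.
Purge B = 0.099×1901.3 = 188.23 g/s.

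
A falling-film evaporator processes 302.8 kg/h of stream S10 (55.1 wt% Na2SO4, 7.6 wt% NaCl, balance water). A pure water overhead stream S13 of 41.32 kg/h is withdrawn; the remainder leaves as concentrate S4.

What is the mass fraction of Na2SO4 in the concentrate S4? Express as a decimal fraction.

0.638

Na2SO4 is not removed: 302.8×0.551 = 166.84 kg/h of Na2SO4 enters S4.
Concentrate = 302.8 − 41.32 = 261.48 kg/h.
Mass fraction = 166.84/261.48 = 0.638.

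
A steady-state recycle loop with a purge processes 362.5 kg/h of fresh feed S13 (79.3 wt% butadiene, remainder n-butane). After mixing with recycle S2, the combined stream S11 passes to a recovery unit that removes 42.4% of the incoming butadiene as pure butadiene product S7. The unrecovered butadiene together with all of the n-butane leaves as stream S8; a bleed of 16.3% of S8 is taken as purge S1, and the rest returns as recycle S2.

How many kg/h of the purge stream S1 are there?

127.2 kg/h

n-butane enters only via S13 and leaves only via the purge: 362.5×0.207 = 0.163×(n-butane in S8), and the recovery unit passes all n-butane, so n-butane in S11 = n-butane in S8 = 460.35 kg/h.
butadiene in S11: m_A = 362.5×0.793 + (1−0.163)·(1−0.424)·m_A, so m_A = 287.46/0.5179 = 555.07 kg/h.
S8 = (1−0.424)×555.07 + 460.35 = 780.07 kg/h.
Purge S1 = 0.163×780.07 = 127.15 kg/h.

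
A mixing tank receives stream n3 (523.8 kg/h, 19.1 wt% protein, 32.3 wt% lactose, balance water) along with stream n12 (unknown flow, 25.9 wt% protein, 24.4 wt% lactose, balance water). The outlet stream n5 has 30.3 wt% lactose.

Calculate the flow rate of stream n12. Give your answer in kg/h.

177.6 kg/h

Let n12 be the unknown flow. Total out = 523.8 + n12.
lactose balance: 169.19 + 0.244·n12 = 0.303·(523.8 + n12)
(0.244 − 0.303)·n12 = 0.303×523.8 − 169.19 = -10.476
n12 = -10.476 / -0.059 = 177.56 kg/h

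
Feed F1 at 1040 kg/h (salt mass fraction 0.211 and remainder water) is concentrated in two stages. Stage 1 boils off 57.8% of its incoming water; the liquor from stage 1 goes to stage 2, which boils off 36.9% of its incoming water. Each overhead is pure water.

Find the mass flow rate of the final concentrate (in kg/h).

water in feed = 1040×0.789 = 820.56 kg/h.
After stage 1: water left = (1−0.578)×820.56 = 346.28; stream total = 565.72 kg/h.
After stage 2: water left = (1−0.369)×346.28 = 218.5; final concentrate = 437.94 kg/h.

437.9 kg/h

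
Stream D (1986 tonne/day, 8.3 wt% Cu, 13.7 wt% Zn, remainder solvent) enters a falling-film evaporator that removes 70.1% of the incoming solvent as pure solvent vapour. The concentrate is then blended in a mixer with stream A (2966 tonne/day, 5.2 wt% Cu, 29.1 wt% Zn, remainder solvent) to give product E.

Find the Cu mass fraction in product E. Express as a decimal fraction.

0.083

Vapour removed = 0.701×0.780×1986 = 1085.9 tonne/day; concentrate = 900.09 tonne/day.
Cu reaching the mixer = 164.84 (from concentrate) + 2966×0.052 = 319.07 tonne/day.
Product flow = 900.09 + 2966 = 3866.1 tonne/day; Cu fraction = 0.083.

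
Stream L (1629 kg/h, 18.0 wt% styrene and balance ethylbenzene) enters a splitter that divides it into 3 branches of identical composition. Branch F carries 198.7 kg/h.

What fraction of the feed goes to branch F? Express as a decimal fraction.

0.122

Fraction to F = 198.7/1629 = 0.1220.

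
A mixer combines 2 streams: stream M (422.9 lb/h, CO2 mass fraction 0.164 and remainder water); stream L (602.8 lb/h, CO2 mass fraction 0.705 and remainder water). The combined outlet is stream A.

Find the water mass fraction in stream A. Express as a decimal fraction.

Total flow out = 422.9 + 602.8 = 1025.7 lb/h.
water in = 422.9×0.836 + 602.8×0.295 = 531.37 lb/h.
water mass fraction in A = 531.37/1025.7 = 0.518.

0.518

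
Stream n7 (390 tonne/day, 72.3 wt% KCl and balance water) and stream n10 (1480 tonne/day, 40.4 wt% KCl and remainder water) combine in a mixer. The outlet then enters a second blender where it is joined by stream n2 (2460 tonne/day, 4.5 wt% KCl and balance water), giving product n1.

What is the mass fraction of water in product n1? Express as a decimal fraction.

Overall, product flow = 4330 tonne/day.
water in = 390×0.277 + 1480×0.596 + 2460×0.955 = 3339.4 tonne/day.
water fraction in n1 = 0.7712.

0.7712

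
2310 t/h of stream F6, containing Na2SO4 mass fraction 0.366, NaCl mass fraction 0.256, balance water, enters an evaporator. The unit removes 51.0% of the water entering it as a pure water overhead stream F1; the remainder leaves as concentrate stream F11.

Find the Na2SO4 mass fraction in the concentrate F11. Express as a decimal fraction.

Na2SO4 is not removed: 2310×0.366 = 845.46 t/h of Na2SO4 enters F11.
water entering = 2310×0.378 = 873.18 t/h; overhead removed = 0.510×873.18 = 445.32 t/h.
Concentrate = 2310 − 445.32 = 1864.7 t/h.
Mass fraction = 845.46/1864.7 = 0.453.

0.453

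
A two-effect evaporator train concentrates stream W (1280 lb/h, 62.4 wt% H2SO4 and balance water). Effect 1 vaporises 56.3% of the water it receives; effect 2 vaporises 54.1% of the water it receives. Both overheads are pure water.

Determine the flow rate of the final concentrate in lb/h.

water in feed = 1280×0.376 = 481.28 lb/h.
After stage 1: water left = (1−0.563)×481.28 = 210.32; stream total = 1009 lb/h.
After stage 2: water left = (1−0.541)×210.32 = 96.537; final concentrate = 895.26 lb/h.

895.3 lb/h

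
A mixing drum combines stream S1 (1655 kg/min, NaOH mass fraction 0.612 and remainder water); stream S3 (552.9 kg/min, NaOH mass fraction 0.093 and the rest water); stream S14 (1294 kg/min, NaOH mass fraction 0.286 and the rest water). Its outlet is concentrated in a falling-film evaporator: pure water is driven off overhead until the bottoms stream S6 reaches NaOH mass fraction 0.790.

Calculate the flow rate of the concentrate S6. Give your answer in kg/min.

1816 kg/min

NaOH entering = 1655×0.612 + 552.9×0.093 + 1294×0.286 = 1434.4 kg/min.
All NaOH reports to S6, so S6 = 1434.4/0.790 = 1815.7 kg/min.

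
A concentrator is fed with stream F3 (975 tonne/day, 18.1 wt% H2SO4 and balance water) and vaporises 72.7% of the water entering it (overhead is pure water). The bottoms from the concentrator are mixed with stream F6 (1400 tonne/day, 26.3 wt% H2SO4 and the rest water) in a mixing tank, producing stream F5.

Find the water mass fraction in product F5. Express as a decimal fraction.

Vapour removed = 0.727×0.819×975 = 580.53 tonne/day; concentrate = 394.47 tonne/day.
water reaching the mixer = 218 (from concentrate) + 1400×0.737 = 1249.8 tonne/day.
Product flow = 394.47 + 1400 = 1794.5 tonne/day; water fraction = 0.696.

0.696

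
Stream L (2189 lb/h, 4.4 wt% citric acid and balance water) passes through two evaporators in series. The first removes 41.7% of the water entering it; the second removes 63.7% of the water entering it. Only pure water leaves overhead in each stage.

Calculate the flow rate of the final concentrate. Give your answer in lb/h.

539.2 lb/h

water in feed = 2189×0.956 = 2092.7 lb/h.
After stage 1: water left = (1−0.417)×2092.7 = 1220; stream total = 1316.4 lb/h.
After stage 2: water left = (1−0.637)×1220 = 442.87; final concentrate = 539.19 lb/h.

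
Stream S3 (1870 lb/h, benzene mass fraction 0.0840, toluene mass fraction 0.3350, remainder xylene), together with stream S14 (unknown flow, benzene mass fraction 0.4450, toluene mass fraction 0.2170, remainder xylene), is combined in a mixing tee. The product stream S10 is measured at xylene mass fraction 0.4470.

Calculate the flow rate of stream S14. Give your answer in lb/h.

2299 lb/h

Let S14 be the unknown flow. Total out = 1870 + S14.
xylene balance: 1086.5 + 0.338·S14 = 0.447·(1870 + S14)
(0.338 − 0.447)·S14 = 0.447×1870 − 1086.5 = -250.58
S14 = -250.58 / -0.109 = 2298.9 lb/h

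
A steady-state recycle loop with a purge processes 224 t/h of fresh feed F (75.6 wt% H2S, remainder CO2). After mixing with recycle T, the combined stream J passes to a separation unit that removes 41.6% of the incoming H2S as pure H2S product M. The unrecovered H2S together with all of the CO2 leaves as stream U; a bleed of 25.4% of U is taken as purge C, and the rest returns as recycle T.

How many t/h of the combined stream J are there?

CO2 enters only via F and leaves only via the purge: 224×0.244 = 0.254×(CO2 in U), and the separation unit passes all CO2, so CO2 in J = CO2 in U = 215.18 t/h.
H2S in J: m_A = 224×0.756 + (1−0.254)·(1−0.416)·m_A, so m_A = 169.34/0.5643 = 300.08 t/h.
J = 300.08 + 215.18 = 515.26 t/h.

515.3 t/h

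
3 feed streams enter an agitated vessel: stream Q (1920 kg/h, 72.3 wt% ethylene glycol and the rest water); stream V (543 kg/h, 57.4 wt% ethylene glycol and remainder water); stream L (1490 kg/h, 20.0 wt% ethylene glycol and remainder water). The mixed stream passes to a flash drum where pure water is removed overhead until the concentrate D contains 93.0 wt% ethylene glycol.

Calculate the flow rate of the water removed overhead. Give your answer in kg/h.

1805 kg/h

ethylene glycol entering = 1920×0.723 + 543×0.574 + 1490×0.200 = 1997.8 kg/h.
All ethylene glycol reports to D, so D = 1997.8/0.930 = 2148.2 kg/h.
Total feed = 3953 kg/h; overhead = 3953 − 2148.2 = 1804.8 kg/h.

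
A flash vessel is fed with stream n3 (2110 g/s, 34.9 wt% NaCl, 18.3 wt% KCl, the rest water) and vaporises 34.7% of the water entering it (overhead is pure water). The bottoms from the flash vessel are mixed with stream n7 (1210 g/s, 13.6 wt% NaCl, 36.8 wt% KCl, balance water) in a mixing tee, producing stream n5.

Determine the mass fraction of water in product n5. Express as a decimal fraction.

0.418

Vapour removed = 0.347×0.468×2110 = 342.66 g/s; concentrate = 1767.3 g/s.
water reaching the mixer = 644.82 (from concentrate) + 1210×0.496 = 1245 g/s.
Product flow = 1767.3 + 1210 = 2977.3 g/s; water fraction = 0.418.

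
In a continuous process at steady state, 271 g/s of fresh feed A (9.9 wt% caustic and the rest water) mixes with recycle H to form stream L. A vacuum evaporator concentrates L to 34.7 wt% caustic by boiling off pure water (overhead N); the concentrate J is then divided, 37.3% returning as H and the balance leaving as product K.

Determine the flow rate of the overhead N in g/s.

Overall caustic balance (none leaves overhead): caustic in fresh feed = caustic in product, i.e. 271×0.099 = (1−0.373)·J·0.347.
J = 26.829/(0.347×0.627) = 123.31 g/s.
Recycle H = 0.373×123.31 = 45.996 g/s.
Combined feed L = 271 + 45.996 = 317 g/s.
Overhead N = L − J = 317 − 123.31 = 193.68 g/s.

193.7 g/s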